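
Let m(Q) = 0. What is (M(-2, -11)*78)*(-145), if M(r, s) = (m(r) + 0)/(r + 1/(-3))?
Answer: 0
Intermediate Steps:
M(r, s) = 0 (M(r, s) = (0 + 0)/(r + 1/(-3)) = 0/(r - ⅓) = 0/(-⅓ + r) = 0)
(M(-2, -11)*78)*(-145) = (0*78)*(-145) = 0*(-145) = 0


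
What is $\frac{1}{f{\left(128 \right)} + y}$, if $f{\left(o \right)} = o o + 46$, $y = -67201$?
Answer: $- \frac{1}{50771} \approx -1.9696 \cdot 10^{-5}$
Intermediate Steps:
$f{\left(o \right)} = 46 + o^{2}$ ($f{\left(o \right)} = o^{2} + 46 = 46 + o^{2}$)
$\frac{1}{f{\left(128 \right)} + y} = \frac{1}{\left(46 + 128^{2}\right) - 67201} = \frac{1}{\left(46 + 16384\right) - 67201} = \frac{1}{16430 - 67201} = \frac{1}{-50771} = - \frac{1}{50771}$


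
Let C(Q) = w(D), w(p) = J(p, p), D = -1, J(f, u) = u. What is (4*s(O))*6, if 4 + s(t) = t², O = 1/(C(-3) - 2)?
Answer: -280/3 ≈ -93.333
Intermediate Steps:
w(p) = p
C(Q) = -1
O = -⅓ (O = 1/(-1 - 2) = 1/(-3) = -⅓ ≈ -0.33333)
s(t) = -4 + t²
(4*s(O))*6 = (4*(-4 + (-⅓)²))*6 = (4*(-4 + ⅑))*6 = (4*(-35/9))*6 = -140/9*6 = -280/3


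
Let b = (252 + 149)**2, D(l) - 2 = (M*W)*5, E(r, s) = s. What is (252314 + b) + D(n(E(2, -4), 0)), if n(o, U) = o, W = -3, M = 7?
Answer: 413012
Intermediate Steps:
D(l) = -103 (D(l) = 2 + (7*(-3))*5 = 2 - 21*5 = 2 - 105 = -103)
b = 160801 (b = 401**2 = 160801)
(252314 + b) + D(n(E(2, -4), 0)) = (252314 + 160801) - 103 = 413115 - 103 = 413012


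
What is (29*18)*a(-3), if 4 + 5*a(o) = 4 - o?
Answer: 1566/5 ≈ 313.20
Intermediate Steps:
a(o) = -o/5 (a(o) = -4/5 + (4 - o)/5 = -4/5 + (4/5 - o/5) = -o/5)
(29*18)*a(-3) = (29*18)*(-1/5*(-3)) = 522*(3/5) = 1566/5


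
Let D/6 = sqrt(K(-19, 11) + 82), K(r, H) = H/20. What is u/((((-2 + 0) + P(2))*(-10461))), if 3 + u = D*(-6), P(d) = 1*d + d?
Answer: 1/6974 + 3*sqrt(8255)/17435 ≈ 0.015777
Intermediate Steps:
K(r, H) = H/20 (K(r, H) = H*(1/20) = H/20)
P(d) = 2*d (P(d) = d + d = 2*d)
D = 3*sqrt(8255)/5 (D = 6*sqrt((1/20)*11 + 82) = 6*sqrt(11/20 + 82) = 6*sqrt(1651/20) = 6*(sqrt(8255)/10) = 3*sqrt(8255)/5 ≈ 54.514)
u = -3 - 18*sqrt(8255)/5 (u = -3 + (3*sqrt(8255)/5)*(-6) = -3 - 18*sqrt(8255)/5 ≈ -330.09)
u/((((-2 + 0) + P(2))*(-10461))) = (-3 - 18*sqrt(8255)/5)/((((-2 + 0) + 2*2)*(-10461))) = (-3 - 18*sqrt(8255)/5)/(((-2 + 4)*(-10461))) = (-3 - 18*sqrt(8255)/5)/((2*(-10461))) = (-3 - 18*sqrt(8255)/5)/(-20922) = (-3 - 18*sqrt(8255)/5)*(-1/20922) = 1/6974 + 3*sqrt(8255)/17435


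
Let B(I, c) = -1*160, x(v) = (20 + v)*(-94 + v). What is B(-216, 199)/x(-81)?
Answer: -32/2135 ≈ -0.014988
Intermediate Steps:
x(v) = (-94 + v)*(20 + v)
B(I, c) = -160
B(-216, 199)/x(-81) = -160/(-1880 + (-81)**2 - 74*(-81)) = -160/(-1880 + 6561 + 5994) = -160/10675 = -160*1/10675 = -32/2135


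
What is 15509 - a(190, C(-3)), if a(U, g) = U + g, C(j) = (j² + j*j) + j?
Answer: 15304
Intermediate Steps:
C(j) = j + 2*j² (C(j) = (j² + j²) + j = 2*j² + j = j + 2*j²)
15509 - a(190, C(-3)) = 15509 - (190 - 3*(1 + 2*(-3))) = 15509 - (190 - 3*(1 - 6)) = 15509 - (190 - 3*(-5)) = 15509 - (190 + 15) = 15509 - 1*205 = 15509 - 205 = 15304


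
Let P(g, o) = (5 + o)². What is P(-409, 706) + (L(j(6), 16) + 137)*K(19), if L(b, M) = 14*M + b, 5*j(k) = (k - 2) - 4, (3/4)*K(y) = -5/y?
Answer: 1516183/3 ≈ 5.0539e+5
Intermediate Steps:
K(y) = -20/(3*y) (K(y) = 4*(-5/y)/3 = -20/(3*y))
j(k) = -6/5 + k/5 (j(k) = ((k - 2) - 4)/5 = ((-2 + k) - 4)/5 = (-6 + k)/5 = -6/5 + k/5)
L(b, M) = b + 14*M
P(-409, 706) + (L(j(6), 16) + 137)*K(19) = (5 + 706)² + (((-6/5 + (⅕)*6) + 14*16) + 137)*(-20/3/19) = 711² + (((-6/5 + 6/5) + 224) + 137)*(-20/3*1/19) = 505521 + ((0 + 224) + 137)*(-20/57) = 505521 + (224 + 137)*(-20/57) = 505521 + 361*(-20/57) = 505521 - 380/3 = 1516183/3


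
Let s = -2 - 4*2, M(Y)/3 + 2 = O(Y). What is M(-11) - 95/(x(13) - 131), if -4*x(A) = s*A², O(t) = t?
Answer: -22927/583 ≈ -39.326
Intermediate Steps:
M(Y) = -6 + 3*Y
s = -10 (s = -2 - 8 = -10)
x(A) = 5*A²/2 (x(A) = -(-5)*A²/2 = 5*A²/2)
M(-11) - 95/(x(13) - 131) = (-6 + 3*(-11)) - 95/((5/2)*13² - 131) = (-6 - 33) - 95/((5/2)*169 - 131) = -39 - 95/(845/2 - 131) = -39 - 95/583/2 = -39 - 95*2/583 = -39 - 190/583 = -22927/583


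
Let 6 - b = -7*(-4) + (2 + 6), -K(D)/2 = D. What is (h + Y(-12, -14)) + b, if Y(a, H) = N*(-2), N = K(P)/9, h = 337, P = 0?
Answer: 307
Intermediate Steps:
K(D) = -2*D
N = 0 (N = -2*0/9 = 0*(1/9) = 0)
b = -30 (b = 6 - (-7*(-4) + (2 + 6)) = 6 - (28 + 8) = 6 - 1*36 = 6 - 36 = -30)
Y(a, H) = 0 (Y(a, H) = 0*(-2) = 0)
(h + Y(-12, -14)) + b = (337 + 0) - 30 = 337 - 30 = 307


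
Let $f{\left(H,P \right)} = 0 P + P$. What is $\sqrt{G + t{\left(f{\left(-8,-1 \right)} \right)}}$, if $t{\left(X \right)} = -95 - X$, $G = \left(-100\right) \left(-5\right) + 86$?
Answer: $2 \sqrt{123} \approx 22.181$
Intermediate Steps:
$f{\left(H,P \right)} = P$ ($f{\left(H,P \right)} = 0 + P = P$)
$G = 586$ ($G = 500 + 86 = 586$)
$\sqrt{G + t{\left(f{\left(-8,-1 \right)} \right)}} = \sqrt{586 - 94} = \sqrt{492} = 2 \sqrt{123}$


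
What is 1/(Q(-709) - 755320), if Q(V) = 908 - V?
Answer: -1/753703 ≈ -1.3268e-6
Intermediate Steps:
1/(Q(-709) - 755320) = 1/((908 - 1*(-709)) - 755320) = 1/((908 + 709) - 755320) = 1/(1617 - 755320) = 1/(-753703) = -1/753703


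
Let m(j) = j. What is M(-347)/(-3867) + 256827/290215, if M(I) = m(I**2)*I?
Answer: 12126733933454/1122261405 ≈ 10806.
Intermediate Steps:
M(I) = I**3 (M(I) = I**2*I = I**3)
M(-347)/(-3867) + 256827/290215 = (-347)**3/(-3867) + 256827/290215 = -41781923*(-1/3867) + 256827*(1/290215) = 41781923/3867 + 256827/290215 = 12126733933454/1122261405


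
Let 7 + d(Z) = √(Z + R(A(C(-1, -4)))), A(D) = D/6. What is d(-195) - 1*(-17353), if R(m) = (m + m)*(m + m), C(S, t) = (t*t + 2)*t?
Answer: 17346 + √381 ≈ 17366.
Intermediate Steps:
C(S, t) = t*(2 + t²) (C(S, t) = (t² + 2)*t = (2 + t²)*t = t*(2 + t²))
A(D) = D/6 (A(D) = D*(⅙) = D/6)
R(m) = 4*m² (R(m) = (2*m)*(2*m) = 4*m²)
d(Z) = -7 + √(576 + Z) (d(Z) = -7 + √(Z + 4*((-4*(2 + (-4)²))/6)²) = -7 + √(Z + 4*((-4*(2 + 16))/6)²) = -7 + √(Z + 4*((-4*18)/6)²) = -7 + √(Z + 4*((⅙)*(-72))²) = -7 + √(Z + 4*(-12)²) = -7 + √(Z + 4*144) = -7 + √(Z + 576) = -7 + √(576 + Z))
d(-195) - 1*(-17353) = (-7 + √(576 - 195)) - 1*(-17353) = (-7 + √381) + 17353 = 17346 + √381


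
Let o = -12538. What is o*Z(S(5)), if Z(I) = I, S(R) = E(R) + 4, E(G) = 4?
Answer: -100304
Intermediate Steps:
S(R) = 8 (S(R) = 4 + 4 = 8)
o*Z(S(5)) = -12538*8 = -100304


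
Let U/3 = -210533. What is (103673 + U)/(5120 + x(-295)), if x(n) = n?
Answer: -527926/4825 ≈ -109.41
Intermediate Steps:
U = -631599 (U = 3*(-210533) = -631599)
(103673 + U)/(5120 + x(-295)) = (103673 - 631599)/(5120 - 295) = -527926/4825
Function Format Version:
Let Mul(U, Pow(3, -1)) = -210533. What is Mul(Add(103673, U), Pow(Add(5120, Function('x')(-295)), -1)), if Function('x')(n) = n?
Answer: Rational(-527926, 4825) ≈ -109.41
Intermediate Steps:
U = -631599 (U = Mul(3, -210533) = -631599)
Mul(Add(103673, U), Pow(Add(5120, Function('x')(-295)), -1)) = Mul(Add(103673, -631599), Pow(Add(5120, -295), -1)) = Mul(-527926, Pow(4825, -1)) = Mul(-527926, Rational(1, 4825)) = Rational(-527926, 4825)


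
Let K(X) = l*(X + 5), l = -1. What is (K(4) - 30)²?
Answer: 1521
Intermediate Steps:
K(X) = -5 - X (K(X) = -(X + 5) = -(5 + X) = -5 - X)
(K(4) - 30)² = ((-5 - 1*4) - 30)² = ((-5 - 4) - 30)² = (-9 - 30)² = (-39)² = 1521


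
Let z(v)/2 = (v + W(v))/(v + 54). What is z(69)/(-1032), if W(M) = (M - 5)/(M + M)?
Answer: -4793/4379292 ≈ -0.0010945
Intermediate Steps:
W(M) = (-5 + M)/(2*M) (W(M) = (-5 + M)/((2*M)) = (-5 + M)*(1/(2*M)) = (-5 + M)/(2*M))
z(v) = 2*(v + (-5 + v)/(2*v))/(54 + v) (z(v) = 2*((v + (-5 + v)/(2*v))/(v + 54)) = 2*((v + (-5 + v)/(2*v))/(54 + v)) = 2*(v + (-5 + v)/(2*v))/(54 + v))
z(69)/(-1032) = ((-5 + 69 + 2*69**2)/(69*(54 + 69)))/(-1032) = ((1/69)*(-5 + 69 + 2*4761)/123)*(-1/1032) = ((1/69)*(1/123)*(-5 + 69 + 9522))*(-1/1032) = ((1/69)*(1/123)*9586)*(-1/1032) = (9586/8487)*(-1/1032) = -4793/4379292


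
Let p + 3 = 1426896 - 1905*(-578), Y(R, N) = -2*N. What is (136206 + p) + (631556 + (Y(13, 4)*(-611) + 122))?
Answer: 3300755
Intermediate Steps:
p = 2527983 (p = -3 + (1426896 - 1905*(-578)) = -3 + (1426896 + 1101090) = -3 + 2527986 = 2527983)
(136206 + p) + (631556 + (Y(13, 4)*(-611) + 122)) = (136206 + 2527983) + (631556 + (-2*4*(-611) + 122)) = 2664189 + (631556 + (-8*(-611) + 122)) = 2664189 + (631556 + (4888 + 122)) = 2664189 + (631556 + 5010) = 2664189 + 636566 = 3300755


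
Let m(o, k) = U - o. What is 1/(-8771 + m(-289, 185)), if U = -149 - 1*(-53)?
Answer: -1/8578 ≈ -0.00011658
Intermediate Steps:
U = -96 (U = -149 + 53 = -96)
m(o, k) = -96 - o
1/(-8771 + m(-289, 185)) = 1/(-8771 + (-96 - 1*(-289))) = 1/(-8771 + (-96 + 289)) = 1/(-8771 + 193) = 1/(-8578) = -1/8578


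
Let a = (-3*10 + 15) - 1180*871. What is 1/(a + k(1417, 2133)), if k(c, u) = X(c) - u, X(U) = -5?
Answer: -1/1029933 ≈ -9.7094e-7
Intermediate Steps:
k(c, u) = -5 - u
a = -1027795 (a = (-30 + 15) - 1027780 = -15 - 1027780 = -1027795)
1/(a + k(1417, 2133)) = 1/(-1027795 + (-5 - 1*2133)) = 1/(-1027795 + (-5 - 2133)) = 1/(-1027795 - 2138) = 1/(-1029933) = -1/1029933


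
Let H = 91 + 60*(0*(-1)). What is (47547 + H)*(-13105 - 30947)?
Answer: -2098549176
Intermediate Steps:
H = 91 (H = 91 + 60*0 = 91 + 0 = 91)
(47547 + H)*(-13105 - 30947) = (47547 + 91)*(-13105 - 30947) = 47638*(-44052) = -2098549176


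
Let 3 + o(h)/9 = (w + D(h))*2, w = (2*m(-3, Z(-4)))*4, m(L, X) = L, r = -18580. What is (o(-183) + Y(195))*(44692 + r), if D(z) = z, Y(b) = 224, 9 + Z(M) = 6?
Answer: -92149248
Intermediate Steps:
Z(M) = -3 (Z(M) = -9 + 6 = -3)
w = -24 (w = (2*(-3))*4 = -6*4 = -24)
o(h) = -459 + 18*h (o(h) = -27 + 9*((-24 + h)*2) = -27 + 9*(-48 + 2*h) = -27 + (-432 + 18*h) = -459 + 18*h)
(o(-183) + Y(195))*(44692 + r) = ((-459 + 18*(-183)) + 224)*(44692 - 18580) = ((-459 - 3294) + 224)*26112 = (-3753 + 224)*26112 = -3529*26112 = -92149248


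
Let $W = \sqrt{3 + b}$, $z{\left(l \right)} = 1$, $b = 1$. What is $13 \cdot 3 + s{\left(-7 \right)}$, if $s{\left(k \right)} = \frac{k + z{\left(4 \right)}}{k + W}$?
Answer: $\frac{201}{5} \approx 40.2$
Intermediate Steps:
$W = 2$ ($W = \sqrt{3 + 1} = \sqrt{4} = 2$)
$s{\left(k \right)} = \frac{1 + k}{2 + k}$ ($s{\left(k \right)} = \frac{k + 1}{k + 2} = \frac{1 + k}{2 + k}$)
$13 \cdot 3 + s{\left(-7 \right)} = 13 \cdot 3 + \frac{1 - 7}{2 - 7} = 39 + \frac{1}{-5} \left(-6\right) = 39 - - \frac{6}{5} = 39 + \frac{6}{5} = \frac{201}{5}$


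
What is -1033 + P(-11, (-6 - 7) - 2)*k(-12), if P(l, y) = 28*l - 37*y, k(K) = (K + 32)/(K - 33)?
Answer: -10285/9 ≈ -1142.8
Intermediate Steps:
k(K) = (32 + K)/(-33 + K)
P(l, y) = -37*y + 28*l
-1033 + P(-11, (-6 - 7) - 2)*k(-12) = -1033 + (-37*((-6 - 7) - 2) + 28*(-11))*((32 - 12)/(-33 - 12)) = -1033 + (-37*(-13 - 2) - 308)*(20/(-45)) = -1033 + (-37*(-15) - 308)*(-1/45*20) = -1033 + (555 - 308)*(-4/9) = -1033 + 247*(-4/9) = -1033 - 988/9 = -10285/9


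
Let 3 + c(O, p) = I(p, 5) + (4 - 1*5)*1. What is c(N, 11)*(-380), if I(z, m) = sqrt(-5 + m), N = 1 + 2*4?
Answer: 1520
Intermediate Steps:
N = 9 (N = 1 + 8 = 9)
c(O, p) = -4 (c(O, p) = -3 + (sqrt(-5 + 5) + (4 - 1*5)*1) = -3 + (sqrt(0) + (4 - 5)*1) = -3 + (0 - 1*1) = -3 + (0 - 1) = -3 - 1 = -4)
c(N, 11)*(-380) = -4*(-380) = 1520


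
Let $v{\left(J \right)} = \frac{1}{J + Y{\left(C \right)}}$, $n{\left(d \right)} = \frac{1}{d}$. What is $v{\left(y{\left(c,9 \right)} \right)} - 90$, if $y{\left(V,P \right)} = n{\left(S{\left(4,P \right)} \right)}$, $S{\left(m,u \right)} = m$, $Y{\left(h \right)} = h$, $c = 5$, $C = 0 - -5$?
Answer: $- \frac{1886}{21} \approx -89.81$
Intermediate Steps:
$C = 5$ ($C = 0 + 5 = 5$)
$y{\left(V,P \right)} = \frac{1}{4}$
$v{\left(J \right)} = \frac{1}{5 + J}$ ($v{\left(J \right)} = \frac{1}{J + 5} = \frac{1}{5 + J}$)
$v{\left(y{\left(c,9 \right)} \right)} - 90 = \frac{1}{5 + \frac{1}{4}} - 90 = \frac{1}{\frac{21}{4}} - 90 = \frac{4}{21} - 90 = - \frac{1886}{21}$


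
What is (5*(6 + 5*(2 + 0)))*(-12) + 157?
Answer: -803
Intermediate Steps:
(5*(6 + 5*(2 + 0)))*(-12) + 157 = (5*(6 + 5*2))*(-12) + 157 = (5*(6 + 10))*(-12) + 157 = (5*16)*(-12) + 157 = 80*(-12) + 157 = -960 + 157 = -803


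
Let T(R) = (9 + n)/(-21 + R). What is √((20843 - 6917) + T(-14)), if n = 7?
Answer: √17058790/35 ≈ 118.01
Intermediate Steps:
T(R) = 16/(-21 + R) (T(R) = (9 + 7)/(-21 + R) = 16/(-21 + R))
√((20843 - 6917) + T(-14)) = √((20843 - 6917) + 16/(-21 - 14)) = √(13926 + 16/(-35)) = √(13926 + 16*(-1/35)) = √(13926 - 16/35) = √(487394/35) = √17058790/35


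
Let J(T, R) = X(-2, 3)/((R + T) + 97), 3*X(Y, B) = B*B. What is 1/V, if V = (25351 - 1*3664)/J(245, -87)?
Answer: 1/1843395 ≈ 5.4248e-7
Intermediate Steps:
X(Y, B) = B²/3 (X(Y, B) = (B*B)/3 = B²/3)
J(T, R) = 3/(97 + R + T) (J(T, R) = ((⅓)*3²)/((R + T) + 97) = ((⅓)*9)/(97 + R + T) = 3/(97 + R + T))
V = 1843395 (V = (25351 - 1*3664)/((3/(97 - 87 + 245))) = (25351 - 3664)/((3/255)) = 21687/((3*(1/255))) = 21687/(1/85) = 21687*85 = 1843395)
1/V = 1/1843395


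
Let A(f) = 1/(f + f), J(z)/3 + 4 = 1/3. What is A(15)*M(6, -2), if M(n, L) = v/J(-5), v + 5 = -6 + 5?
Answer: 1/55 ≈ 0.018182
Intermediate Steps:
J(z) = -11 (J(z) = -12 + 3/3 = -12 + 3*(⅓) = -12 + 1 = -11)
v = -6 (v = -5 + (-6 + 5) = -5 - 1 = -6)
A(f) = 1/(2*f)
M(n, L) = 6/11 (M(n, L) = -6/(-11) = -6*(-1/11) = 6/11)
A(15)*M(6, -2) = ((½)/15)*(6/11) = ((½)*(1/15))*(6/11) = (1/30)*(6/11) = 1/55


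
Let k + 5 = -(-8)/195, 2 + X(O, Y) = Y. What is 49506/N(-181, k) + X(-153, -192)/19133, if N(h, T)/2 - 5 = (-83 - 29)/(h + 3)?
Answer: 14050075689/3195211 ≈ 4397.2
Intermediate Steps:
X(O, Y) = -2 + Y
k = -967/195 (k = -5 - (-8)/195 = -5 - 1*(-8/195) = -5 + 8/195 = -967/195 ≈ -4.9590)
N(h, T) = 10 - 224/(3 + h) (N(h, T) = 10 + 2*((-83 - 29)/(h + 3)) = 10 + 2*(-112/(3 + h)) = 10 - 224/(3 + h))
49506/N(-181, k) + X(-153, -192)/19133 = 49506/((2*(-97 + 5*(-181))/(3 - 181))) + (-2 - 192)/19133 = 49506/((2*(-97 - 905)/(-178))) - 194*1/19133 = 49506/((2*(-1/178)*(-1002))) - 194/19133 = 49506/(1002/89) - 194/19133 = 49506*(89/1002) - 194/19133 = 734339/167 - 194/19133 = 14050075689/3195211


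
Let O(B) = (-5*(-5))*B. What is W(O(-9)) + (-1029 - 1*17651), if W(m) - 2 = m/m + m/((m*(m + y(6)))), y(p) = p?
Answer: -4090264/219 ≈ -18677.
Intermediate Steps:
O(B) = 25*B
W(m) = 3 + 1/(6 + m) (W(m) = 2 + (m/m + m/((m*(m + 6)))) = 2 + (1 + m/((m*(6 + m)))) = 2 + (1 + m*(1/(m*(6 + m)))) = 2 + (1 + 1/(6 + m)) = 3 + 1/(6 + m))
W(O(-9)) + (-1029 - 1*17651) = (19 + 3*(25*(-9)))/(6 + 25*(-9)) + (-1029 - 1*17651) = (19 + 3*(-225))/(6 - 225) + (-1029 - 17651) = (19 - 675)/(-219) - 18680 = -1/219*(-656) - 18680 = 656/219 - 18680 = -4090264/219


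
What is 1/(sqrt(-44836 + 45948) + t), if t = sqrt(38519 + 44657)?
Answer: 1/(2*(sqrt(278) + sqrt(20794))) ≈ 0.0031080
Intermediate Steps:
t = 2*sqrt(20794) (t = sqrt(83176) = 2*sqrt(20794) ≈ 288.40)
1/(sqrt(-44836 + 45948) + t) = 1/(sqrt(-44836 + 45948) + 2*sqrt(20794)) = 1/(sqrt(1112) + 2*sqrt(20794)) = 1/(2*sqrt(278) + 2*sqrt(20794))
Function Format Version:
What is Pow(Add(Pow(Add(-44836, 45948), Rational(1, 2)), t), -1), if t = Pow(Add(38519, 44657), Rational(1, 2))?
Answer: Mul(Rational(1, 2), Pow(Add(Pow(278, Rational(1, 2)), Pow(20794, Rational(1, 2))), -1)) ≈ 0.0031080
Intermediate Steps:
t = Mul(2, Pow(20794, Rational(1, 2))) (t = Pow(83176, Rational(1, 2)) = Mul(2, Pow(20794, Rational(1, 2))) ≈ 288.40)
Pow(Add(Pow(Add(-44836, 45948), Rational(1, 2)), t), -1) = Pow(Add(Pow(Add(-44836, 45948), Rational(1, 2)), Mul(2, Pow(20794, Rational(1, 2)))), -1) = Pow(Add(Pow(1112, Rational(1, 2)), Mul(2, Pow(20794, Rational(1, 2)))), -1) = Pow(Add(Mul(2, Pow(278, Rational(1, 2))), Mul(2, Pow(20794, Rational(1, 2)))), -1)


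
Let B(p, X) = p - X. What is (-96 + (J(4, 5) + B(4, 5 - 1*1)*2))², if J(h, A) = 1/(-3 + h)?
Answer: 9025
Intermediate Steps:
(-96 + (J(4, 5) + B(4, 5 - 1*1)*2))² = (-96 + (1/(-3 + 4) + (4 - (5 - 1*1))*2))² = (-96 + (1/1 + (4 - (5 - 1))*2))² = (-96 + (1 + (4 - 1*4)*2))² = (-96 + (1 + (4 - 4)*2))² = (-96 + (1 + 0*2))² = (-96 + (1 + 0))² = (-96 + 1)² = (-95)² = 9025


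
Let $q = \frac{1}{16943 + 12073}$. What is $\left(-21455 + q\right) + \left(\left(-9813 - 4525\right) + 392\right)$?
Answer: $- \frac{1027195415}{29016} \approx -35401.0$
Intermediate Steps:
$q = \frac{1}{29016} \approx 3.4464 \cdot 10^{-5}$
$\left(-21455 + q\right) + \left(\left(-9813 - 4525\right) + 392\right) = \left(-21455 + \frac{1}{29016}\right) + \left(\left(-9813 - 4525\right) + 392\right) = - \frac{622538279}{29016} + \left(-14338 + 392\right) = - \frac{622538279}{29016} - 13946 = - \frac{1027195415}{29016}$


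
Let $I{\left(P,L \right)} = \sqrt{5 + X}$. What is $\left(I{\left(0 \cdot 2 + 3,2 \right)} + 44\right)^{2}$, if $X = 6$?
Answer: $\left(44 + \sqrt{11}\right)^{2} \approx 2238.9$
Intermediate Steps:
$I{\left(P,L \right)} = \sqrt{11}$ ($I{\left(P,L \right)} = \sqrt{5 + 6} = \sqrt{11}$)
$\left(I{\left(0 \cdot 2 + 3,2 \right)} + 44\right)^{2} = \left(\sqrt{11} + 44\right)^{2} = \left(44 + \sqrt{11}\right)^{2}$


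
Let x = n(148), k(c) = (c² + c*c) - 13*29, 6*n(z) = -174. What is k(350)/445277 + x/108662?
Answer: 26568311393/48384689374 ≈ 0.54911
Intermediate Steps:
n(z) = -29 (n(z) = (⅙)*(-174) = -29)
k(c) = -377 + 2*c² (k(c) = (c² + c²) - 377 = 2*c² - 377 = -377 + 2*c²)
x = -29
k(350)/445277 + x/108662 = (-377 + 2*350²)/445277 - 29/108662 = (-377 + 2*122500)*(1/445277) - 29*1/108662 = (-377 + 245000)*(1/445277) - 29/108662 = 244623*(1/445277) - 29/108662 = 244623/445277 - 29/108662 = 26568311393/48384689374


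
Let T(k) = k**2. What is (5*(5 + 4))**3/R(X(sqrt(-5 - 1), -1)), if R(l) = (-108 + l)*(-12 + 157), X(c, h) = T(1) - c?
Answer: -390015/66439 + 3645*I*sqrt(6)/66439 ≈ -5.8703 + 0.13438*I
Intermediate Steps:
X(c, h) = 1 - c (X(c, h) = 1**2 - c = 1 - c)
R(l) = -15660 + 145*l (R(l) = (-108 + l)*145 = -15660 + 145*l)
(5*(5 + 4))**3/R(X(sqrt(-5 - 1), -1)) = (5*(5 + 4))**3/(-15660 + 145*(1 - sqrt(-5 - 1))) = (5*9)**3/(-15660 + 145*(1 - sqrt(-6))) = 45**3/(-15660 + 145*(1 - I*sqrt(6))) = 91125/(-15660 + 145*(1 - I*sqrt(6))) = 91125/(-15660 + (145 - 145*I*sqrt(6))) = 91125/(-15515 - 145*I*sqrt(6))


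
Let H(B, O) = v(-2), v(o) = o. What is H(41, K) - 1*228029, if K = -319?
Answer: -228031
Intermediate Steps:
H(B, O) = -2
H(41, K) - 1*228029 = -2 - 1*228029 = -2 - 228029 = -228031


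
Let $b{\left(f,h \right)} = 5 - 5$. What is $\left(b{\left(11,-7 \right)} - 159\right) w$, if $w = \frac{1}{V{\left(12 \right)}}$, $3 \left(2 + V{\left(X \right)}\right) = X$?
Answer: $- \frac{159}{2} \approx -79.5$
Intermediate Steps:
$b{\left(f,h \right)} = 0$
$V{\left(X \right)} = -2 + \frac{X}{3}$
$w = \frac{1}{2}$ ($w = \frac{1}{-2 + \frac{1}{3} \cdot 12} = \frac{1}{-2 + 4} = \frac{1}{2} \approx 0.5$)
$\left(b{\left(11,-7 \right)} - 159\right) w = \left(0 - 159\right) \frac{1}{2} = \left(-159\right) \frac{1}{2} = - \frac{159}{2}$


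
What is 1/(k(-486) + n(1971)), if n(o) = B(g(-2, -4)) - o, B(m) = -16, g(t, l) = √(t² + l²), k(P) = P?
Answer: -1/2473 ≈ -0.00040437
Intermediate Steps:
g(t, l) = √(l² + t²)
n(o) = -16 - o
1/(k(-486) + n(1971)) = 1/(-486 + (-16 - 1*1971)) = 1/(-486 + (-16 - 1971)) = 1/(-486 - 1987) = 1/(-2473) = -1/2473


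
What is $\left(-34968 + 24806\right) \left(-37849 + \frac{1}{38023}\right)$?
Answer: $\frac{14624464729212}{38023} \approx 3.8462 \cdot 10^{8}$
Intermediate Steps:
$\left(-34968 + 24806\right) \left(-37849 + \frac{1}{38023}\right) = - 10162 \left(-37849 + \frac{1}{38023}\right) = \left(-10162\right) \left(- \frac{1439132526}{38023}\right) = \frac{14624464729212}{38023}$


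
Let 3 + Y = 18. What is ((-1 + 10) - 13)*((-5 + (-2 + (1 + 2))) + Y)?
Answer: -44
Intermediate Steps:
Y = 15 (Y = -3 + 18 = 15)
((-1 + 10) - 13)*((-5 + (-2 + (1 + 2))) + Y) = ((-1 + 10) - 13)*((-5 + (-2 + (1 + 2))) + 15) = (9 - 13)*((-5 + (-2 + 3)) + 15) = -4*((-5 + 1) + 15) = -4*(-4 + 15) = -4*11 = -44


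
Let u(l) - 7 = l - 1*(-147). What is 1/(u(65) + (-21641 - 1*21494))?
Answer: -1/42916 ≈ -2.3301e-5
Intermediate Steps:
u(l) = 154 + l (u(l) = 7 + (l - 1*(-147)) = 7 + (l + 147) = 7 + (147 + l) = 154 + l)
1/(u(65) + (-21641 - 1*21494)) = 1/((154 + 65) + (-21641 - 1*21494)) = 1/(219 + (-21641 - 21494)) = 1/(219 - 43135) = 1/(-42916) = -1/42916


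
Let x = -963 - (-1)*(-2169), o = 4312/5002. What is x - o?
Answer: -7835288/2501 ≈ -3132.9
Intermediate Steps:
o = 2156/2501 (o = 4312*(1/5002) = 2156/2501 ≈ 0.86205)
x = -3132 (x = -963 - 1*2169 = -963 - 2169 = -3132)
x - o = -3132 - 1*2156/2501 = -3132 - 2156/2501 = -7835288/2501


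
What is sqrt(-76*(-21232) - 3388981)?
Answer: 3*I*sqrt(197261) ≈ 1332.4*I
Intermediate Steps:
sqrt(-76*(-21232) - 3388981) = sqrt(1613632 - 3388981) = sqrt(-1775349) = 3*I*sqrt(197261)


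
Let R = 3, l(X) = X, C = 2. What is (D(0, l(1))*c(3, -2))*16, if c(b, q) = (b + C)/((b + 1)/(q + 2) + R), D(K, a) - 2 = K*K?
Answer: 0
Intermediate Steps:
D(K, a) = 2 + K² (D(K, a) = 2 + K*K = 2 + K²)
c(b, q) = (2 + b)/(3 + (1 + b)/(2 + q)) (c(b, q) = (b + 2)/((b + 1)/(q + 2) + 3) = (2 + b)/((1 + b)/(2 + q) + 3) = (2 + b)/(3 + (1 + b)/(2 + q)))
(D(0, l(1))*c(3, -2))*16 = ((2 + 0²)*((4 + 2*3 + 2*(-2) + 3*(-2))/(7 + 3 + 3*(-2))))*16 = ((2 + 0)*((4 + 6 - 4 - 6)/(7 + 3 - 6)))*16 = (2*(0/4))*16 = (2*((¼)*0))*16 = (2*0)*16 = 0*16 = 0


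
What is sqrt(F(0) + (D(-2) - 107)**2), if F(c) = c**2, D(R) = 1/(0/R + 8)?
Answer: 855/8 ≈ 106.88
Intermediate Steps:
D(R) = 1/8 (D(R) = 1/(0 + 8) = 1/8)
sqrt(F(0) + (D(-2) - 107)**2) = sqrt(0**2 + (1/8 - 107)**2) = sqrt(0 + (-855/8)**2) = sqrt(0 + 731025/64) = sqrt(731025/64) = 855/8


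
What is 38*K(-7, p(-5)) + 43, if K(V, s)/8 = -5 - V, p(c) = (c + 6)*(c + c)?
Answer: 651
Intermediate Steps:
p(c) = 2*c*(6 + c) (p(c) = (6 + c)*(2*c) = 2*c*(6 + c))
K(V, s) = -40 - 8*V (K(V, s) = 8*(-5 - V) = -40 - 8*V)
38*K(-7, p(-5)) + 43 = 38*(-40 - 8*(-7)) + 43 = 38*(-40 + 56) + 43 = 38*16 + 43 = 608 + 43 = 651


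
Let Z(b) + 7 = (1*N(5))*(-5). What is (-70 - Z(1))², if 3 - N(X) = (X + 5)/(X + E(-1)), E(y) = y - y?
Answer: 3364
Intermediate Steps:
E(y) = 0
N(X) = 3 - (5 + X)/X (N(X) = 3 - (X + 5)/(X + 0) = 3 - (5 + X)/X)
Z(b) = -12 (Z(b) = -7 + (1*(2 - 5/5))*(-5) = -7 + (1*(2 - 5*⅕))*(-5) = -7 + (1*(2 - 1))*(-5) = -7 + (1*1)*(-5) = -7 + 1*(-5) = -7 - 5 = -12)
(-70 - Z(1))² = (-70 - 1*(-12))² = (-70 + 12)² = (-58)² = 3364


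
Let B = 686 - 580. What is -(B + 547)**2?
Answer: -426409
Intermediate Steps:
B = 106
-(B + 547)**2 = -(106 + 547)**2 = -1*653**2 = -1*426409 = -426409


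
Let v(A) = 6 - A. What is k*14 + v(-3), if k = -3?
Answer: -33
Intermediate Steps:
k*14 + v(-3) = -3*14 + (6 - 1*(-3)) = -42 + (6 + 3) = -42 + 9 = -33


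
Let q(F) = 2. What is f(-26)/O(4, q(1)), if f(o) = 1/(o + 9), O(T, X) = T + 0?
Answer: -1/68 ≈ -0.014706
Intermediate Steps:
O(T, X) = T
f(o) = 1/(9 + o)
f(-26)/O(4, q(1)) = 1/(4*(9 - 26)) = (¼)/(-17) = (¼)*(-1/17) = -1/68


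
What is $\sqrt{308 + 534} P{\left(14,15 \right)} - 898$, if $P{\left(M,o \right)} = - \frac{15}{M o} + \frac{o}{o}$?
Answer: $-898 + \frac{13 \sqrt{842}}{14} \approx -871.06$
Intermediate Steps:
$P{\left(M,o \right)} = 1 - \frac{15}{M o}$ ($P{\left(M,o \right)} = - 15 \frac{1}{M o} + 1 = - \frac{15}{M o} + 1 = 1 - \frac{15}{M o}$)
$\sqrt{308 + 534} P{\left(14,15 \right)} - 898 = \sqrt{308 + 534} \left(1 - \frac{15}{14 \cdot 15}\right) - 898 = \sqrt{842} \left(1 - \frac{15}{14} \cdot \frac{1}{15}\right) - 898 = \sqrt{842} \left(1 - \frac{1}{14}\right) - 898 = \sqrt{842} \cdot \frac{13}{14} - 898 = \frac{13 \sqrt{842}}{14} - 898 = -898 + \frac{13 \sqrt{842}}{14}$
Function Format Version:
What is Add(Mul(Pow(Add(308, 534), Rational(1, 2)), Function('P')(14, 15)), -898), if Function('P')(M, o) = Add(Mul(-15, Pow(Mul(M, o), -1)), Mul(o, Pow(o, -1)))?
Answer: Add(-898, Mul(Rational(13, 14), Pow(842, Rational(1, 2)))) ≈ -871.06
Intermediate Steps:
Function('P')(M, o) = Add(1, Mul(-15, Pow(M, -1), Pow(o, -1))) (Function('P')(M, o) = Add(Mul(-15, Mul(Pow(M, -1), Pow(o, -1))), 1) = Add(Mul(-15, Pow(M, -1), Pow(o, -1)), 1) = Add(1, Mul(-15, Pow(M, -1), Pow(o, -1))))
Add(Mul(Pow(Add(308, 534), Rational(1, 2)), Function('P')(14, 15)), -898) = Add(Mul(Pow(Add(308, 534), Rational(1, 2)), Add(1, Mul(-15, Pow(14, -1), Pow(15, -1)))), -898) = Add(Mul(Pow(842, Rational(1, 2)), Add(1, Mul(-15, Rational(1, 14), Rational(1, 15)))), -898) = Add(Mul(Pow(842, Rational(1, 2)), Add(1, Rational(-1, 14))), -898) = Add(Mul(Pow(842, Rational(1, 2)), Rational(13, 14)), -898) = Add(Mul(Rational(13, 14), Pow(842, Rational(1, 2))), -898) = Add(-898, Mul(Rational(13, 14), Pow(842, Rational(1, 2))))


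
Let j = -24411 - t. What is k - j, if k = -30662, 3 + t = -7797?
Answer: -14051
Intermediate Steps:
t = -7800 (t = -3 - 7797 = -7800)
j = -16611 (j = -24411 - 1*(-7800) = -24411 + 7800 = -16611)
k - j = -30662 - 1*(-16611) = -30662 + 16611 = -14051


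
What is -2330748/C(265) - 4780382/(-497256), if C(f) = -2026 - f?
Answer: 584965141325/569606748 ≈ 1027.0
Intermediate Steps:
-2330748/C(265) - 4780382/(-497256) = -2330748/(-2026 - 1*265) - 4780382/(-497256) = -2330748/(-2026 - 265) - 4780382*(-1/497256) = -2330748/(-2291) + 2390191/248628 = -2330748*(-1/2291) + 2390191/248628 = 2330748/2291 + 2390191/248628 = 584965141325/569606748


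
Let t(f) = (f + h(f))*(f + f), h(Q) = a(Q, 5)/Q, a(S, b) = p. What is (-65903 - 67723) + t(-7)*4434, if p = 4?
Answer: 336378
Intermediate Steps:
a(S, b) = 4
h(Q) = 4/Q
t(f) = 2*f*(f + 4/f) (t(f) = (f + 4/f)*(f + f) = (f + 4/f)*(2*f) = 2*f*(f + 4/f))
(-65903 - 67723) + t(-7)*4434 = (-65903 - 67723) + (8 + 2*(-7)**2)*4434 = -133626 + (8 + 2*49)*4434 = -133626 + (8 + 98)*4434 = -133626 + 106*4434 = -133626 + 470004 = 336378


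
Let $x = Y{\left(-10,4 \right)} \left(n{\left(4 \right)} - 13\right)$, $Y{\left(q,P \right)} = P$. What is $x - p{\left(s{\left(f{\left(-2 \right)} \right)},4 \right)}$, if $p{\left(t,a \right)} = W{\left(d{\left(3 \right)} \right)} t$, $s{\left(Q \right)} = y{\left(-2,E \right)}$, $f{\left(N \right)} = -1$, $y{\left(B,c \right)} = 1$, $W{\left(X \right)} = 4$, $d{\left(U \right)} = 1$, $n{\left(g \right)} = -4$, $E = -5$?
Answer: $-72$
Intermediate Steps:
$s{\left(Q \right)} = 1$
$p{\left(t,a \right)} = 4 t$
$x = -68$ ($x = 4 \left(-4 - 13\right) = 4 \left(-17\right) = -68$)
$x - p{\left(s{\left(f{\left(-2 \right)} \right)},4 \right)} = -68 - 4 \cdot 1 = -68 - 4 = -72$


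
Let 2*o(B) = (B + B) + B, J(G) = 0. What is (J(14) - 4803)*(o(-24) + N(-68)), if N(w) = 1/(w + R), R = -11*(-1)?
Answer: 3286853/19 ≈ 1.7299e+5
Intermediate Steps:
R = 11
o(B) = 3*B/2 (o(B) = ((B + B) + B)/2 = (2*B + B)/2 = (3*B)/2 = 3*B/2)
N(w) = 1/(11 + w) (N(w) = 1/(w + 11) = 1/(11 + w))
(J(14) - 4803)*(o(-24) + N(-68)) = (0 - 4803)*((3/2)*(-24) + 1/(11 - 68)) = -4803*(-36 + 1/(-57)) = -4803*(-36 - 1/57) = -4803*(-2053/57) = 3286853/19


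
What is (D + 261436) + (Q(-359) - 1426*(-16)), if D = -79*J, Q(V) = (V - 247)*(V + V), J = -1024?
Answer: 800256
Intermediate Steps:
Q(V) = 2*V*(-247 + V) (Q(V) = (-247 + V)*(2*V) = 2*V*(-247 + V))
D = 80896 (D = -79*(-1024) = 80896)
(D + 261436) + (Q(-359) - 1426*(-16)) = (80896 + 261436) + (2*(-359)*(-247 - 359) - 1426*(-16)) = 342332 + (2*(-359)*(-606) - 1*(-22816)) = 342332 + (435108 + 22816) = 342332 + 457924 = 800256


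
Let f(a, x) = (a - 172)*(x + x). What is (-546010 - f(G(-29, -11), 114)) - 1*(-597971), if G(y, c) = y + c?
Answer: 100297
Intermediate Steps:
G(y, c) = c + y
f(a, x) = 2*x*(-172 + a) (f(a, x) = (-172 + a)*(2*x) = 2*x*(-172 + a))
(-546010 - f(G(-29, -11), 114)) - 1*(-597971) = (-546010 - 2*114*(-172 + (-11 - 29))) - 1*(-597971) = (-546010 - 2*114*(-172 - 40)) + 597971 = (-546010 - 2*114*(-212)) + 597971 = (-546010 - 1*(-48336)) + 597971 = (-546010 + 48336) + 597971 = -497674 + 597971 = 100297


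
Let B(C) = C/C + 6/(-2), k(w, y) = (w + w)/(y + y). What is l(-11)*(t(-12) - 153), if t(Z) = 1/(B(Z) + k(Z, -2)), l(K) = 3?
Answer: -1833/4 ≈ -458.25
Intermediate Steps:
k(w, y) = w/y (k(w, y) = (2*w)/((2*y)) = (2*w)*(1/(2*y)) = w/y)
B(C) = -2 (B(C) = 1 + 6*(-½) = 1 - 3 = -2)
t(Z) = 1/(-2 - Z/2) (t(Z) = 1/(-2 + Z/(-2)) = 1/(-2 + Z*(-½)) = 1/(-2 - Z/2))
l(-11)*(t(-12) - 153) = 3*(2/(-4 - 1*(-12)) - 153) = 3*(2/(-4 + 12) - 153) = 3*(2/8 - 153) = 3*(2*(⅛) - 153) = 3*(¼ - 153) = 3*(-611/4) = -1833/4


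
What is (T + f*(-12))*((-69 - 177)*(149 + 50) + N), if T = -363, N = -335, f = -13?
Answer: 10202823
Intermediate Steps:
(T + f*(-12))*((-69 - 177)*(149 + 50) + N) = (-363 - 13*(-12))*((-69 - 177)*(149 + 50) - 335) = (-363 + 156)*(-246*199 - 335) = -207*(-48954 - 335) = -207*(-49289) = 10202823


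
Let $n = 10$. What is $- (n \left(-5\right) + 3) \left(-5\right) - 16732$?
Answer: $-16967$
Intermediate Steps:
$- (n \left(-5\right) + 3) \left(-5\right) - 16732 = - (10 \left(-5\right) + 3) \left(-5\right) - 16732 = - (-50 + 3) \left(-5\right) - 16732 = \left(-1\right) \left(-47\right) \left(-5\right) - 16732 = 47 \left(-5\right) - 16732 = -235 - 16732 = -16967$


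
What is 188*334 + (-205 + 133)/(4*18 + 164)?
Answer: 3704710/59 ≈ 62792.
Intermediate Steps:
188*334 + (-205 + 133)/(4*18 + 164) = 62792 - 72/(72 + 164) = 62792 - 72/236 = 62792 - 72*1/236 = 62792 - 18/59 = 3704710/59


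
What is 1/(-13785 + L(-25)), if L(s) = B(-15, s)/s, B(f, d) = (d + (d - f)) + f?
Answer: -1/13783 ≈ -7.2553e-5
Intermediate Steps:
B(f, d) = 2*d (B(f, d) = (-f + 2*d) + f = 2*d)
L(s) = 2 (L(s) = (2*s)/s = 2)
1/(-13785 + L(-25)) = 1/(-13785 + 2) = 1/(-13783) = -1/13783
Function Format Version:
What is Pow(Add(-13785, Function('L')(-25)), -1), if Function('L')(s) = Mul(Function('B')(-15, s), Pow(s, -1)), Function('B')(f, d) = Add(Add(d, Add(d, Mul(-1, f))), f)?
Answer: Rational(-1, 13783) ≈ -7.2553e-5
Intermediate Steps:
Function('B')(f, d) = Mul(2, d) (Function('B')(f, d) = Add(Add(Mul(-1, f), Mul(2, d)), f) = Mul(2, d))
Function('L')(s) = 2 (Function('L')(s) = Mul(Mul(2, s), Pow(s, -1)) = 2)
Pow(Add(-13785, Function('L')(-25)), -1) = Pow(Add(-13785, 2), -1) = Pow(-13783, -1) = Rational(-1, 13783)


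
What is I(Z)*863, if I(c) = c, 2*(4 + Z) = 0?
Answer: -3452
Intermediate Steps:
Z = -4 (Z = -4 + (1/2)*0 = -4 + 0 = -4)
I(Z)*863 = -4*863 = -3452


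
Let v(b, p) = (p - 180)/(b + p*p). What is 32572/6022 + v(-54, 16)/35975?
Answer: 59174526948/10940393225 ≈ 5.4088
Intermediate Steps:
v(b, p) = (-180 + p)/(b + p**2)
32572/6022 + v(-54, 16)/35975 = 32572/6022 + ((-180 + 16)/(-54 + 16**2))/35975 = 32572*(1/6022) + (-164/(-54 + 256))*(1/35975) = 16286/3011 + (-164/202)*(1/35975) = 16286/3011 + ((1/202)*(-164))*(1/35975) = 16286/3011 - 82/101*1/35975 = 16286/3011 - 82/3633475 = 59174526948/10940393225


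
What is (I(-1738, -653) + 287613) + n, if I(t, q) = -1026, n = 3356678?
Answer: 3643265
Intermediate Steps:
(I(-1738, -653) + 287613) + n = (-1026 + 287613) + 3356678 = 286587 + 3356678 = 3643265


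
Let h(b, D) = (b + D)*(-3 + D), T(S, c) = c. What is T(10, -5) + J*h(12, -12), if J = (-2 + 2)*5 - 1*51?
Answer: -5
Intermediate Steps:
h(b, D) = (-3 + D)*(D + b) (h(b, D) = (D + b)*(-3 + D) = (-3 + D)*(D + b))
J = -51 (J = 0*5 - 51 = 0 - 51 = -51)
T(10, -5) + J*h(12, -12) = -5 - 51*((-12)**2 - 3*(-12) - 3*12 - 12*12) = -5 - 51*(144 + 36 - 36 - 144) = -5 - 51*0 = -5 + 0 = -5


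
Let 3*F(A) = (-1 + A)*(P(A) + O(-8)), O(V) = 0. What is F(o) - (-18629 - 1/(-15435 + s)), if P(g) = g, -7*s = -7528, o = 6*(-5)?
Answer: 1903691456/100517 ≈ 18939.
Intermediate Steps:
o = -30
s = 7528/7 (s = -⅐*(-7528) = 7528/7 ≈ 1075.4)
F(A) = A*(-1 + A)/3 (F(A) = ((-1 + A)*(A + 0))/3 = ((-1 + A)*A)/3 = (A*(-1 + A))/3 = A*(-1 + A)/3)
F(o) - (-18629 - 1/(-15435 + s)) = (⅓)*(-30)*(-1 - 30) - (-18629 - 1/(-15435 + 7528/7)) = (⅓)*(-30)*(-31) - (-18629 - 1/(-100517/7)) = 310 - (-18629 - 1*(-7/100517)) = 310 - (-18629 + 7/100517) = 310 - 1*(-1872531186/100517) = 310 + 1872531186/100517 = 1903691456/100517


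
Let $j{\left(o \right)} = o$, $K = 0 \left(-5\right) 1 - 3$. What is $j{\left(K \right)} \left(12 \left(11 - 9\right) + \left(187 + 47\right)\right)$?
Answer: $-774$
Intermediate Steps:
$K = -3$ ($K = 0 \cdot 1 - 3 = 0 - 3 = -3$)
$j{\left(K \right)} \left(12 \left(11 - 9\right) + \left(187 + 47\right)\right) = - 3 \left(12 \left(11 - 9\right) + \left(187 + 47\right)\right) = - 3 \left(12 \cdot 2 + 234\right) = - 3 \left(24 + 234\right) = \left(-3\right) 258 = -774$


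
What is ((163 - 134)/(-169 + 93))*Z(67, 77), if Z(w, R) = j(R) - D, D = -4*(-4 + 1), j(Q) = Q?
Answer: -1885/76 ≈ -24.803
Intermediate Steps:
D = 12 (D = -4*(-3) = 12)
Z(w, R) = -12 + R (Z(w, R) = R - 1*12 = R - 12 = -12 + R)
((163 - 134)/(-169 + 93))*Z(67, 77) = ((163 - 134)/(-169 + 93))*(-12 + 77) = (29/(-76))*65 = (29*(-1/76))*65 = -29/76*65 = -1885/76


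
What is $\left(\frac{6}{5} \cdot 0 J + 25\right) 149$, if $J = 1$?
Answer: $3725$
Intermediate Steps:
$\left(\frac{6}{5} \cdot 0 J + 25\right) 149 = \left(\frac{6}{5} \cdot 0 \cdot 1 + 25\right) 149 = \left(0 \cdot 1 + 25\right) 149 = \left(0 + 25\right) 149 = 25 \cdot 149 = 3725$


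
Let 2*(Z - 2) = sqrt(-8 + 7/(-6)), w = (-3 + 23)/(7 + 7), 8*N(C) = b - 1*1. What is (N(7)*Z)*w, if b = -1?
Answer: -5/7 - 5*I*sqrt(330)/168 ≈ -0.71429 - 0.54065*I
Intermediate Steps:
N(C) = -1/4 (N(C) = (-1 - 1*1)/8 = (-1 - 1)/8 = (1/8)*(-2) = -1/4)
w = 10/7 (w = 20/14 = 20*(1/14) = 10/7 ≈ 1.4286)
Z = 2 + I*sqrt(330)/12 (Z = 2 + sqrt(-8 + 7/(-6))/2 = 2 + sqrt(-8 + 7*(-1/6))/2 = 2 + sqrt(-8 - 7/6)/2 = 2 + sqrt(-55/6)/2 = 2 + (I*sqrt(330)/6)/2 = 2 + I*sqrt(330)/12 ≈ 2.0 + 1.5138*I)
(N(7)*Z)*w = -(2 + I*sqrt(330)/12)/4*(10/7) = (-1/2 - I*sqrt(330)/48)*(10/7) = -5/7 - 5*I*sqrt(330)/168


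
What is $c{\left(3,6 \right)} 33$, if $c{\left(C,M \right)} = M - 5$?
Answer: $33$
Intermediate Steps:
$c{\left(C,M \right)} = -5 + M$
$c{\left(3,6 \right)} 33 = \left(-5 + 6\right) 33 = 1 \cdot 33 = 33$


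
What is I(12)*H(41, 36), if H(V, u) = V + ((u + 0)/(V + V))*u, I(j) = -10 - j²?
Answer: -358666/41 ≈ -8748.0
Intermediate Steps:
H(V, u) = V + u²/(2*V) (H(V, u) = V + (u/((2*V)))*u = V + (u*(1/(2*V)))*u = V + (u/(2*V))*u = V + u²/(2*V))
I(12)*H(41, 36) = (-10 - 1*12²)*(41 + (½)*36²/41) = (-10 - 1*144)*(41 + (½)*(1/41)*1296) = (-10 - 144)*(41 + 648/41) = -154*2329/41 = -358666/41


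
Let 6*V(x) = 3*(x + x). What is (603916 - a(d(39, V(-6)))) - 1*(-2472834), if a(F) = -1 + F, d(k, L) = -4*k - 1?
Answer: 3076908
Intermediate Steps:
V(x) = x (V(x) = (3*(x + x))/6 = (3*(2*x))/6 = (6*x)/6 = x)
d(k, L) = -1 - 4*k
(603916 - a(d(39, V(-6)))) - 1*(-2472834) = (603916 - (-1 + (-1 - 4*39))) - 1*(-2472834) = (603916 - (-1 + (-1 - 156))) + 2472834 = (603916 - (-1 - 157)) + 2472834 = (603916 - 1*(-158)) + 2472834 = (603916 + 158) + 2472834 = 604074 + 2472834 = 3076908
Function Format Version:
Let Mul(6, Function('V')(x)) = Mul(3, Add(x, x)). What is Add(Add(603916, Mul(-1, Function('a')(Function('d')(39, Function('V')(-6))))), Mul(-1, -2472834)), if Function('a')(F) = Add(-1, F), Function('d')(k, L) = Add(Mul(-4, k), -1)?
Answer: 3076908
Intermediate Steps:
Function('V')(x) = x (Function('V')(x) = Mul(Rational(1, 6), Mul(3, Add(x, x))) = Mul(Rational(1, 6), Mul(3, Mul(2, x))) = Mul(Rational(1, 6), Mul(6, x)) = x)
Function('d')(k, L) = Add(-1, Mul(-4, k))
Add(Add(603916, Mul(-1, Function('a')(Function('d')(39, Function('V')(-6))))), Mul(-1, -2472834)) = Add(Add(603916, Mul(-1, Add(-1, Add(-1, Mul(-4, 39))))), Mul(-1, -2472834)) = Add(Add(603916, Mul(-1, Add(-1, Add(-1, -156)))), 2472834) = Add(Add(603916, Mul(-1, Add(-1, -157))), 2472834) = Add(Add(603916, Mul(-1, -158)), 2472834) = Add(Add(603916, 158), 2472834) = Add(604074, 2472834) = 3076908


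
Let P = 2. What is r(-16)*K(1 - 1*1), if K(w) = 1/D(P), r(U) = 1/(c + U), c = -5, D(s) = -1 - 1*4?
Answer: 1/105 ≈ 0.0095238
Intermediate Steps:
D(s) = -5 (D(s) = -1 - 4 = -5)
r(U) = 1/(-5 + U)
K(w) = -1/5 (K(w) = 1/(-5) = -1/5)
r(-16)*K(1 - 1*1) = -1/5/(-5 - 16) = -1/5/(-21) = -1/21*(-1/5) = 1/105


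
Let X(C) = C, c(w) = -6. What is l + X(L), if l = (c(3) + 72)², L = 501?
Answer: 4857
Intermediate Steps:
l = 4356 (l = (-6 + 72)² = 66² = 4356)
l + X(L) = 4356 + 501 = 4857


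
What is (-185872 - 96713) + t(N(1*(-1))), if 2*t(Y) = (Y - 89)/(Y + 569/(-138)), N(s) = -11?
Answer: -589747995/2087 ≈ -2.8258e+5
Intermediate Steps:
t(Y) = (-89 + Y)/(2*(-569/138 + Y)) (t(Y) = ((Y - 89)/(Y + 569/(-138)))/2 = ((-89 + Y)/(Y + 569*(-1/138)))/2 = ((-89 + Y)/(Y - 569/138))/2 = ((-89 + Y)/(-569/138 + Y))/2 = (-89 + Y)/(2*(-569/138 + Y)))
(-185872 - 96713) + t(N(1*(-1))) = (-185872 - 96713) + 69*(-89 - 11)/(-569 + 138*(-11)) = -282585 + 69*(-100)/(-569 - 1518) = -282585 + 69*(-100)/(-2087) = -282585 + 69*(-1/2087)*(-100) = -282585 + 6900/2087 = -589747995/2087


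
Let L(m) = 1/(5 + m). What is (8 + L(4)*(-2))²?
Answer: 4900/81 ≈ 60.494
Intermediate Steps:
(8 + L(4)*(-2))² = (8 - 2/(5 + 4))² = (8 - 2/9)² = (70/9)² = 4900/81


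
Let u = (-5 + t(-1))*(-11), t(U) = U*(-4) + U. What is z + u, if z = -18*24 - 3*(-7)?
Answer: -389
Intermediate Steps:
z = -411 (z = -432 + 21 = -411)
t(U) = -3*U (t(U) = -4*U + U = -3*U)
u = 22 (u = (-5 - 3*(-1))*(-11) = (-5 + 3)*(-11) = -2*(-11) = 22)
z + u = -411 + 22 = -389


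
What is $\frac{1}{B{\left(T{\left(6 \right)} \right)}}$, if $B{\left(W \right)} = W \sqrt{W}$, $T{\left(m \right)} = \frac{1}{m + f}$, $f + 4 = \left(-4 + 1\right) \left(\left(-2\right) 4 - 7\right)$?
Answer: $47 \sqrt{47} \approx 322.22$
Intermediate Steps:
$f = 41$ ($f = -4 + \left(-4 + 1\right) \left(\left(-2\right) 4 - 7\right) = -4 - 3 \left(-8 - 7\right) = -4 - -45 = -4 + 45 = 41$)
$T{\left(m \right)} = \frac{1}{41 + m}$ ($T{\left(m \right)} = \frac{1}{m + 41} = \frac{1}{41 + m}$)
$B{\left(W \right)} = W^{\frac{3}{2}}$
$\frac{1}{B{\left(T{\left(6 \right)} \right)}} = \frac{1}{\left(\frac{1}{41 + 6}\right)^{\frac{3}{2}}} = \frac{1}{\left(\frac{1}{47}\right)^{\frac{3}{2}}} = \frac{1}{\frac{1}{2209} \sqrt{47}} = 47 \sqrt{47}$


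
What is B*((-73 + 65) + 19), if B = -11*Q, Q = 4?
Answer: -484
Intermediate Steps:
B = -44 (B = -11*4 = -44)
B*((-73 + 65) + 19) = -44*((-73 + 65) + 19) = -44*(-8 + 19) = -44*11 = -484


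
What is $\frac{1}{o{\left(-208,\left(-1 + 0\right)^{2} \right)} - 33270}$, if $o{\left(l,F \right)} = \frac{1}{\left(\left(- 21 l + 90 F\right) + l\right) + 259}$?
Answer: $- \frac{4509}{150014429} \approx -3.0057 \cdot 10^{-5}$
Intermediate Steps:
$o{\left(l,F \right)} = \frac{1}{259 - 20 l + 90 F}$ ($o{\left(l,F \right)} = \frac{1}{\left(- 20 l + 90 F\right) + 259} = \frac{1}{259 - 20 l + 90 F}$)
$\frac{1}{o{\left(-208,\left(-1 + 0\right)^{2} \right)} - 33270} = \frac{1}{\frac{1}{259 - -4160 + 90 \left(-1 + 0\right)^{2}} - 33270} = \frac{1}{\frac{1}{259 + 4160 + 90 \left(-1\right)^{2}} - 33270} = \frac{1}{\frac{1}{259 + 4160 + 90 \cdot 1} - 33270} = \frac{1}{\frac{1}{259 + 4160 + 90} - 33270} = \frac{1}{\frac{1}{4509} - 33270} = \frac{1}{- \frac{150014429}{4509}} = - \frac{4509}{150014429}$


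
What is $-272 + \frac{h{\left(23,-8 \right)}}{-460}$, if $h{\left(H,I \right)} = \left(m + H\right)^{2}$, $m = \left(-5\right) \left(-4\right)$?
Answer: $- \frac{126969}{460} \approx -276.02$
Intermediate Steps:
$m = 20$
$h{\left(H,I \right)} = \left(20 + H\right)^{2}$
$-272 + \frac{h{\left(23,-8 \right)}}{-460} = -272 + \frac{\left(20 + 23\right)^{2}}{-460} = -272 + 43^{2} \left(- \frac{1}{460}\right) = -272 + 1849 \left(- \frac{1}{460}\right) = -272 - \frac{1849}{460} = - \frac{126969}{460}$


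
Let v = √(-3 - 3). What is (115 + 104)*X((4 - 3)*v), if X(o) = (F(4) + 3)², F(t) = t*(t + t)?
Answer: 268275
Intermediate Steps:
v = I*√6 (v = √(-6) = I*√6 ≈ 2.4495*I)
F(t) = 2*t² (F(t) = t*(2*t) = 2*t²)
X(o) = 1225 (X(o) = (2*4² + 3)² = (2*16 + 3)² = (32 + 3)² = 35² = 1225)
(115 + 104)*X((4 - 3)*v) = (115 + 104)*1225 = 219*1225 = 268275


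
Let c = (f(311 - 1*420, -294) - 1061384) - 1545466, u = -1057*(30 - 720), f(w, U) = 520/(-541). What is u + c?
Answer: -1015738840/541 ≈ -1.8775e+6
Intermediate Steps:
f(w, U) = -520/541 (f(w, U) = 520*(-1/541) = -520/541)
u = 729330 (u = -1057*(-690) = 729330)
c = -1410306370/541 (c = (-520/541 - 1061384) - 1545466 = -574209264/541 - 1545466 = -1410306370/541 ≈ -2.6069e+6)
u + c = 729330 - 1410306370/541 = -1015738840/541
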